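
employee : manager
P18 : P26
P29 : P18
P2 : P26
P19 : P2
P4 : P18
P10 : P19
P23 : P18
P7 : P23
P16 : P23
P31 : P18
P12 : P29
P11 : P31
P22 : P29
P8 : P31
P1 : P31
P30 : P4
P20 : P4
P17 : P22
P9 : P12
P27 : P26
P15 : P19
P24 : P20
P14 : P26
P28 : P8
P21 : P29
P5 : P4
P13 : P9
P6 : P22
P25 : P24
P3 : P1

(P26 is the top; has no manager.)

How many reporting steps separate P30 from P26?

3

Chain from P30 up to P26: P30 → P4 → P18 → P26. That is 3 steps up, so P30 is 3 levels below P26.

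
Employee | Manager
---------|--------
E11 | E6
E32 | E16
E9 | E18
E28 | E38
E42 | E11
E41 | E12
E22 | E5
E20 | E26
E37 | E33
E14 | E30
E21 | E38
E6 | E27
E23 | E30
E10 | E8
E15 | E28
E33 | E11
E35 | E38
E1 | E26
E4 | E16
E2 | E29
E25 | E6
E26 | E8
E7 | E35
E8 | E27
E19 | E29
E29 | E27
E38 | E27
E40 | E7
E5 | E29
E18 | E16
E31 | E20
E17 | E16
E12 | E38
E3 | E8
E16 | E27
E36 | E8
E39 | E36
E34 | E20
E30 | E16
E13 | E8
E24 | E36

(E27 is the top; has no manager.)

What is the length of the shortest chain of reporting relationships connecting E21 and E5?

4

E21 is 2 levels below E27, and E5 is 2 levels below E27 (their lowest common manager). The shortest path runs up from E21 to E27 and back down to E5: 2 + 2 = 4 links.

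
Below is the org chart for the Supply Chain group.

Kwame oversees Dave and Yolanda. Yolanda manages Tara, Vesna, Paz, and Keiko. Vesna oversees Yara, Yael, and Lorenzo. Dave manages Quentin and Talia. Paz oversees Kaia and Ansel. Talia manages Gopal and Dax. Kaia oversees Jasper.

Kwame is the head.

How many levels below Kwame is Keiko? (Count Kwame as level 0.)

Chain from Keiko up to Kwame: Keiko → Yolanda → Kwame. That is 2 steps up, so Keiko is 2 levels below Kwame.

2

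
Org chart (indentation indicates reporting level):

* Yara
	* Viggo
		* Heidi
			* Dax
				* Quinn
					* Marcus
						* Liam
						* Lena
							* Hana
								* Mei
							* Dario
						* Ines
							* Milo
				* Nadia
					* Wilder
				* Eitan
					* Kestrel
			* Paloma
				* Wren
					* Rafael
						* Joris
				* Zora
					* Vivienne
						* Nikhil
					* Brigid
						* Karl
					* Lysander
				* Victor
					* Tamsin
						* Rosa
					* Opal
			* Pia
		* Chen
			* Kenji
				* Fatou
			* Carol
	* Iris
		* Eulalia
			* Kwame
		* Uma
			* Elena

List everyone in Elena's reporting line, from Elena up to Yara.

Elena -> Uma -> Iris -> Yara

Elena reports to Uma. Uma reports to Iris. Iris reports to Yara. Yara is at the top.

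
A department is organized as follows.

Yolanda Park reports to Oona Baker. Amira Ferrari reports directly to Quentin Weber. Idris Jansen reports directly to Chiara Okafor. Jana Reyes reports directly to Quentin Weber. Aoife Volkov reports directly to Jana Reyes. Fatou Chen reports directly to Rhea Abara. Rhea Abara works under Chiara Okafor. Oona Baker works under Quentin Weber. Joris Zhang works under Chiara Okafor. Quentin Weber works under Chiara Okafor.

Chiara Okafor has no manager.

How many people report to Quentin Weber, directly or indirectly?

Quentin Weber directly manages Jana Reyes, Amira Ferrari, Oona Baker. Under Jana Reyes: Aoife Volkov (1). Amira Ferrari has no reports. Under Oona Baker: Yolanda Park (1). So Quentin Weber's organization is 3 direct reports plus everyone under them: 2 + 1 + 2 = 5.

5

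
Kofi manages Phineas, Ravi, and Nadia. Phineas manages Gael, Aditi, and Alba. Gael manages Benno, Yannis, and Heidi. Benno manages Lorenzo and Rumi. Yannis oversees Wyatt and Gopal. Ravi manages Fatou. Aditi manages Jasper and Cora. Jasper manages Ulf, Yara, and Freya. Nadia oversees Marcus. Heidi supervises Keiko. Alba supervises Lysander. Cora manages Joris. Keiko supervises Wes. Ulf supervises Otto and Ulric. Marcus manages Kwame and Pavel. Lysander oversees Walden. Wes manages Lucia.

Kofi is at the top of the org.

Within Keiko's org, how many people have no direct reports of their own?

1

The only person in Keiko's organization with no one reporting to them is Lucia. That is 1.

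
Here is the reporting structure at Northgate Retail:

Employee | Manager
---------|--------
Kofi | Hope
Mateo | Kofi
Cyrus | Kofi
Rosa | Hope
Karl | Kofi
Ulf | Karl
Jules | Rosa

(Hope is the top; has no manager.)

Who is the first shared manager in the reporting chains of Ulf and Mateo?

Ulf's chain of managers is Karl, Kofi, Hope. Mateo's chain of managers is Kofi, Hope. The first manager that appears in both chains is Kofi.

Kofi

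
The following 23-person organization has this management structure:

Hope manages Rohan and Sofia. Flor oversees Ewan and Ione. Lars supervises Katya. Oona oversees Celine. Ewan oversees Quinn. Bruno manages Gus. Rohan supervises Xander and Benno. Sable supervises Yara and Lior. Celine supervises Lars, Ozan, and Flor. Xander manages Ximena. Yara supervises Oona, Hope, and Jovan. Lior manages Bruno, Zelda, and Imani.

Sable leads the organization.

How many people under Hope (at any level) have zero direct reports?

The people in Hope's organization with no one reporting to them are Sofia, Ximena, Benno. That is 3.

3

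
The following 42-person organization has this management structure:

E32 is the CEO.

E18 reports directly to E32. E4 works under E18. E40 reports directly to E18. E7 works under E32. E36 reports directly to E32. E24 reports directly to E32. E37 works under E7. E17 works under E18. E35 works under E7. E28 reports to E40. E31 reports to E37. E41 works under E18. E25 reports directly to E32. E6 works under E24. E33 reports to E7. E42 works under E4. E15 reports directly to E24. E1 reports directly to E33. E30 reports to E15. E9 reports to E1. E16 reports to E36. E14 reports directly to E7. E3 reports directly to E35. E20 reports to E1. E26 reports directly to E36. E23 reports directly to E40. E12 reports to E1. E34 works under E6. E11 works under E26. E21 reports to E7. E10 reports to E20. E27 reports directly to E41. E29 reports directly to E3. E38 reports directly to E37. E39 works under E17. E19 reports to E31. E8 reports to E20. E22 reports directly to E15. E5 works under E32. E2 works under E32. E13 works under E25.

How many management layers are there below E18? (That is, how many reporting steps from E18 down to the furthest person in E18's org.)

The longest chain under E18 runs E18 → E41 → E27, which is 2 levels below E18.

2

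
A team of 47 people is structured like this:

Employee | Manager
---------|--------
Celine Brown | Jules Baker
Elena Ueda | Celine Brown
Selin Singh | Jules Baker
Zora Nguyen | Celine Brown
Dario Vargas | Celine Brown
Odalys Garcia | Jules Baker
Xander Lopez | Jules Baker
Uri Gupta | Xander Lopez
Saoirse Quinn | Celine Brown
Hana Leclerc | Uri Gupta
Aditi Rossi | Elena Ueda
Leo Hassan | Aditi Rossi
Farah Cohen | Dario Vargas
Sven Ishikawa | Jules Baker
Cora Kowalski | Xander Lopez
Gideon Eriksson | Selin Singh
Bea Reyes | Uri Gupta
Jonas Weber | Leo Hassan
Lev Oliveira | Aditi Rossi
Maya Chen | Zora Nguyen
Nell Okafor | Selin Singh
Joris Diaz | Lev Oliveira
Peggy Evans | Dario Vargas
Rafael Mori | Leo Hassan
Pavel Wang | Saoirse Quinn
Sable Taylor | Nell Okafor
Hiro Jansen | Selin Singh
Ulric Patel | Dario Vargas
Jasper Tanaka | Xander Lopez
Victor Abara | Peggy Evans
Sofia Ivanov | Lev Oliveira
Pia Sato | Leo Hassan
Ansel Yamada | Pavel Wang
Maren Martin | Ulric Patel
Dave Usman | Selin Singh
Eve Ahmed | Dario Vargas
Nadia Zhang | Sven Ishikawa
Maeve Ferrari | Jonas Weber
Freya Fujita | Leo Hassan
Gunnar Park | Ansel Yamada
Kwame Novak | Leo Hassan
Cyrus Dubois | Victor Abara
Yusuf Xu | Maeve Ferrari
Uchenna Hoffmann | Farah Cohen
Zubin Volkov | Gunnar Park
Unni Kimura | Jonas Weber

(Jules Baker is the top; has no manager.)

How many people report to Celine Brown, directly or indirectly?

Celine Brown directly manages Elena Ueda, Zora Nguyen, Dario Vargas, Saoirse Quinn. Under Elena Ueda: Aditi Rossi, Lev Oliveira, Sofia Ivanov, Joris Diaz, Leo Hassan, Kwame Novak, Freya Fujita, Pia Sato, Rafael Mori, Jonas Weber, Unni Kimura, Maeve Ferrari, Yusuf Xu (13). Under Zora Nguyen: Maya Chen (1). Under Dario Vargas: Eve Ahmed, Ulric Patel, Maren Martin, Peggy Evans, Victor Abara, Cyrus Dubois, Farah Cohen, Uchenna Hoffmann (8). Under Saoirse Quinn: Pavel Wang, Ansel Yamada, Gunnar Park, Zubin Volkov (4). So Celine Brown's organization is 4 direct reports plus everyone under them: 14 + 2 + 9 + 5 = 30.

30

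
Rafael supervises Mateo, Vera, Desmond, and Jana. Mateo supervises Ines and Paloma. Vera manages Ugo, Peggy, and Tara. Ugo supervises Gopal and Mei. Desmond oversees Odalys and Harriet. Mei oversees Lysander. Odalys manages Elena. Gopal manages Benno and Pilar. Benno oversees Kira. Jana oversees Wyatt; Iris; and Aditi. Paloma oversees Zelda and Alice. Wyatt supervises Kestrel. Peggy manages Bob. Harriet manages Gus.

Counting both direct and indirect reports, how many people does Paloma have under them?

Paloma directly manages Zelda, Alice. Zelda has no reports. Alice has no reports. So Paloma's organization is 2 direct reports plus everyone under them: 1 + 1 = 2.

2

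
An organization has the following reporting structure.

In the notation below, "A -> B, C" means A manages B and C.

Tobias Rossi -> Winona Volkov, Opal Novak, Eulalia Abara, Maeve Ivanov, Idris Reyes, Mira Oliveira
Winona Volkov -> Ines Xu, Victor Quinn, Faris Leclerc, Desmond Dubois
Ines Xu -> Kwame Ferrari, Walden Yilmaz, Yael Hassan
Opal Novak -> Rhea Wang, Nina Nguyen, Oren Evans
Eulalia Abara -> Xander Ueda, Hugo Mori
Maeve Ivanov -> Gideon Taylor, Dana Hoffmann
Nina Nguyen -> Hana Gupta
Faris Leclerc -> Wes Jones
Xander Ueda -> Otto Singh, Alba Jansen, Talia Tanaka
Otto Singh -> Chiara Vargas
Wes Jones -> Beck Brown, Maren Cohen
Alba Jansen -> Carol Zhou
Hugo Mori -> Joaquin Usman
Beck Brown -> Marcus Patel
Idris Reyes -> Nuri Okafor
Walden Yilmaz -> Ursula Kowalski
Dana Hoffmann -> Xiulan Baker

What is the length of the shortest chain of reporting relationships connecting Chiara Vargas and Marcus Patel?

9

Chiara Vargas is 4 levels below Tobias Rossi, and Marcus Patel is 5 levels below Tobias Rossi (their lowest common manager). The shortest path runs up from Chiara Vargas to Tobias Rossi and back down to Marcus Patel: 4 + 5 = 9 links.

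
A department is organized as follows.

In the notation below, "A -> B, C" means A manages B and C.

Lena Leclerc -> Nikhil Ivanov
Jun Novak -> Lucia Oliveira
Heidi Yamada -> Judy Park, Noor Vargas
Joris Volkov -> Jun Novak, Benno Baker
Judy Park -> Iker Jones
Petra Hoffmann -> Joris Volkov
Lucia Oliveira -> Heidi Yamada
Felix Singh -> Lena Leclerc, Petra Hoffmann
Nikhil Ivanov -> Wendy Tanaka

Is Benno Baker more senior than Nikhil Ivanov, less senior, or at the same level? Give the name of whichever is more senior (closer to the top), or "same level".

Benno Baker is 3 levels below Felix Singh; Nikhil Ivanov is 2. Nikhil Ivanov is higher.

Nikhil Ivanov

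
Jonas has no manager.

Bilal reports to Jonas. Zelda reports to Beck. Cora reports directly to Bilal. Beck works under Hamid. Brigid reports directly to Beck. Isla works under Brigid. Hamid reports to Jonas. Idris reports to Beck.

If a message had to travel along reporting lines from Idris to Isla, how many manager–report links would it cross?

Idris is 1 level below Beck, and Isla is 2 levels below Beck (their lowest common manager). The shortest path runs up from Idris to Beck and back down to Isla: 1 + 2 = 3 links.

3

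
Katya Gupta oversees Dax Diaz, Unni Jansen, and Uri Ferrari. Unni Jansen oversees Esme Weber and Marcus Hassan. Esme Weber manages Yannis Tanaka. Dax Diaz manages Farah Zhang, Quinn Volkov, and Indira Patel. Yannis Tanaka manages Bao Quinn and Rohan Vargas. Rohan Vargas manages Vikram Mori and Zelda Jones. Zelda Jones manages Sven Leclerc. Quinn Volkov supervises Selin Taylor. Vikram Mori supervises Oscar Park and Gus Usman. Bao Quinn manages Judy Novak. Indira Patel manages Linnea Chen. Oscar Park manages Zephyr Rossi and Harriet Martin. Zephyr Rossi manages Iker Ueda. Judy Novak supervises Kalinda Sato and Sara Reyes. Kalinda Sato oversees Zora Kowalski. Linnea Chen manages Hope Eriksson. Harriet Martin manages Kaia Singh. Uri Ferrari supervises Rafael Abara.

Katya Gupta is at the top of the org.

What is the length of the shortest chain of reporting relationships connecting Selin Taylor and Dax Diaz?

2

Selin Taylor is in Dax Diaz's organization: the chain from Selin Taylor up to Dax Diaz is Selin Taylor → Quinn Volkov → Dax Diaz, which is 2 links.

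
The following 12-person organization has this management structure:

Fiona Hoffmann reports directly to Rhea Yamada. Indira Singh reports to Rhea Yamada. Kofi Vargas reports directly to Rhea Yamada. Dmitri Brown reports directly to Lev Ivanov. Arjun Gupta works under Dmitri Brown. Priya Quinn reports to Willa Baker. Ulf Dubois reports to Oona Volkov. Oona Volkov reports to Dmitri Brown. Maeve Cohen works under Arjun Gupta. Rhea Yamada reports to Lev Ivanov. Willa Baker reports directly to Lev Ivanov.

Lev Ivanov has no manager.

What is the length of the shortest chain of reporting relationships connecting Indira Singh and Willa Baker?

Indira Singh is 2 levels below Lev Ivanov, and Willa Baker is 1 level below Lev Ivanov (their lowest common manager). The shortest path runs up from Indira Singh to Lev Ivanov and back down to Willa Baker: 2 + 1 = 3 links.

3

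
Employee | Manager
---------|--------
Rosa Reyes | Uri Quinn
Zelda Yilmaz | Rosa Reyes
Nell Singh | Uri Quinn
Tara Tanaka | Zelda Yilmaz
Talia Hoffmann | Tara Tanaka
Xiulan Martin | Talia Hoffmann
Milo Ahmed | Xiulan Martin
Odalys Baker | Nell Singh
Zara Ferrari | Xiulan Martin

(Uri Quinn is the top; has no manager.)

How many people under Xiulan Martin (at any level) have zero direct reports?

The people in Xiulan Martin's organization with no one reporting to them are Zara Ferrari, Milo Ahmed. That is 2.

2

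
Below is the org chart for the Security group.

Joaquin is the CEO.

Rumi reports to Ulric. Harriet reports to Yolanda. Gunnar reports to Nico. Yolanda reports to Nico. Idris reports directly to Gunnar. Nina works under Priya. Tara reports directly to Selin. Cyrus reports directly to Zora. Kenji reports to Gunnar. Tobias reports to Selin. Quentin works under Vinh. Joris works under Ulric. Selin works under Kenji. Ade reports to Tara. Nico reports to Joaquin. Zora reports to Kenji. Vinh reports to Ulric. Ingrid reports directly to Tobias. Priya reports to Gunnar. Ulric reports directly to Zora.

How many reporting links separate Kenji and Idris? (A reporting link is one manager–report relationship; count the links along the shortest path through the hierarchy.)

2

Kenji is 1 level below Gunnar, and Idris is 1 level below Gunnar (their lowest common manager). The shortest path runs up from Kenji to Gunnar and back down to Idris: 1 + 1 = 2 links.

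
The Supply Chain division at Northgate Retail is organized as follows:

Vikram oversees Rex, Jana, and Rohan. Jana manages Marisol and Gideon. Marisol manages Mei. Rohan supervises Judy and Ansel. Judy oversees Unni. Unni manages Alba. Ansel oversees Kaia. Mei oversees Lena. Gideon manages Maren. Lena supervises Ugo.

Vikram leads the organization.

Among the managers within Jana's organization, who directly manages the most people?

Jana

Direct-report counts within Jana's organization: Jana has 2; Gideon has 1; Marisol has 1; Mei has 1; Lena has 1. The largest is 2, held by Jana.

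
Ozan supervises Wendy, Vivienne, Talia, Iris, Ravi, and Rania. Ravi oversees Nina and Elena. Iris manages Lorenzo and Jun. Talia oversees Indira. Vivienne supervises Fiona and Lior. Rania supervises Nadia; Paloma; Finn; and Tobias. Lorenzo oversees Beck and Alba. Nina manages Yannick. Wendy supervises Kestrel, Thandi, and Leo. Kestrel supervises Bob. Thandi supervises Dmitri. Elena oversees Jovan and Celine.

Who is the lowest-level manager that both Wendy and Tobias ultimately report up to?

Ozan

Wendy's chain of managers is Ozan. Tobias's chain of managers is Rania, Ozan. The first manager that appears in both chains is Ozan.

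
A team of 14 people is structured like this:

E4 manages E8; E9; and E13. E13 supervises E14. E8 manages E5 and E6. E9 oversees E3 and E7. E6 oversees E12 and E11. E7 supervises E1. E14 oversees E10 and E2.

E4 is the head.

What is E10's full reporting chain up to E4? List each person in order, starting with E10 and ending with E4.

E10 reports to E14. E14 reports to E13. E13 reports to E4. E4 is at the top.

E10 -> E14 -> E13 -> E4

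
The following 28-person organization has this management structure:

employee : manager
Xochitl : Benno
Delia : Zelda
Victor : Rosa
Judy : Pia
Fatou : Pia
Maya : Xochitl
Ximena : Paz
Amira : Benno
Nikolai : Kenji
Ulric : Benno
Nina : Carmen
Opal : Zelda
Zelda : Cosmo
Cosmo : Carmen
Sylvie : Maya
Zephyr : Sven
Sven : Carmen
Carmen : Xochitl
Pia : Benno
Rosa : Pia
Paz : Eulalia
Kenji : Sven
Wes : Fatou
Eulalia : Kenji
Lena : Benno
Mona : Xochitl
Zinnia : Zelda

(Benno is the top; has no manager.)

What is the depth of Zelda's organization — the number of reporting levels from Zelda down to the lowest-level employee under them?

1

The longest chain under Zelda runs Zelda → Zinnia, which is 1 level below Zelda.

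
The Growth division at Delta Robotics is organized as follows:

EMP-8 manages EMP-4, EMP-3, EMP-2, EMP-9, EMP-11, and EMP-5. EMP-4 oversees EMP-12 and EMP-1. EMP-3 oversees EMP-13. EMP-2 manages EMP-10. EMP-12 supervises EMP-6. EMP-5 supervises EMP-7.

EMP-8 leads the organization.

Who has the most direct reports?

EMP-8

Direct-report counts: EMP-8 has 6; EMP-5 has 1; EMP-2 has 1; EMP-3 has 1; EMP-4 has 2; EMP-12 has 1. The largest is 6, held by EMP-8.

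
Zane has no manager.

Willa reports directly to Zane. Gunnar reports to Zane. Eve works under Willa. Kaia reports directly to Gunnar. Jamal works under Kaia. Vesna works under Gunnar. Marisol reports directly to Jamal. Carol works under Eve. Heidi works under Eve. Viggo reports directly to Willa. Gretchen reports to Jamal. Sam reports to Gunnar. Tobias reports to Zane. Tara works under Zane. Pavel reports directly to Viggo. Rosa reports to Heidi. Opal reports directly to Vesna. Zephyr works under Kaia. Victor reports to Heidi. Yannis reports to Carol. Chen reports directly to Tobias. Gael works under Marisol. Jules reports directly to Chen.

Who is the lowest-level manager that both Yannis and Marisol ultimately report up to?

Yannis's chain of managers is Carol, Eve, Willa, Zane. Marisol's chain of managers is Jamal, Kaia, Gunnar, Zane. The first manager that appears in both chains is Zane.

Zane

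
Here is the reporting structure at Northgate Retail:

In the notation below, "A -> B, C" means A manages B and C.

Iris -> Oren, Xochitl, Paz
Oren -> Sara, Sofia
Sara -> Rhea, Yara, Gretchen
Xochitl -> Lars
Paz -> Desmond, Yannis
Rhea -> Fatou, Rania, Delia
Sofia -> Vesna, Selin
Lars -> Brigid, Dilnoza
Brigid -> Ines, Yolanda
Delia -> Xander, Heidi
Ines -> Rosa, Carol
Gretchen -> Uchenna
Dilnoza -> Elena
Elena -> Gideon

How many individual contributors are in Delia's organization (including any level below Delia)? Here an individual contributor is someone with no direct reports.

2

The people in Delia's organization with no one reporting to them are Heidi, Xander. That is 2.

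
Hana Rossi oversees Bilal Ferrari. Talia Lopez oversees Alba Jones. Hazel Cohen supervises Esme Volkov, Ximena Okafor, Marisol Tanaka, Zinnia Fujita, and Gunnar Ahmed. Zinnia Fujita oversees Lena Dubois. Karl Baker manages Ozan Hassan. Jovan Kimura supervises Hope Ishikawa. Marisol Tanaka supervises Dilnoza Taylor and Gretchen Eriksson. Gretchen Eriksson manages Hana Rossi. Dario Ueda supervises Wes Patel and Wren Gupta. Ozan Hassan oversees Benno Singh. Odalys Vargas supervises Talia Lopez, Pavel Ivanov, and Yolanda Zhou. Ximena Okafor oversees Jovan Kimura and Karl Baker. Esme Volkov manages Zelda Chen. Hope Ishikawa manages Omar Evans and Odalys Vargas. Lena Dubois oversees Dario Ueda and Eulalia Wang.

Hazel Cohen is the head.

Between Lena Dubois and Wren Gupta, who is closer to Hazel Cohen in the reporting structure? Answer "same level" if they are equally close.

Lena Dubois is 2 levels below Hazel Cohen; Wren Gupta is 4. Lena Dubois is higher.

Lena Dubois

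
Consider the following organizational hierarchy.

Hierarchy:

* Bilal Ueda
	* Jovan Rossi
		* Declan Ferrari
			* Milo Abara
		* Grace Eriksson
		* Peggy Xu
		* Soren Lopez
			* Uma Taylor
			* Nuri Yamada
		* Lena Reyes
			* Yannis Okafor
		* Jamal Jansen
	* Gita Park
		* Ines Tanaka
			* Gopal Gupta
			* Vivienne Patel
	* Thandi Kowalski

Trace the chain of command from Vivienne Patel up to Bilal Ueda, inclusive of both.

Vivienne Patel -> Ines Tanaka -> Gita Park -> Bilal Ueda

Vivienne Patel reports to Ines Tanaka. Ines Tanaka reports to Gita Park. Gita Park reports to Bilal Ueda. Bilal Ueda is at the top.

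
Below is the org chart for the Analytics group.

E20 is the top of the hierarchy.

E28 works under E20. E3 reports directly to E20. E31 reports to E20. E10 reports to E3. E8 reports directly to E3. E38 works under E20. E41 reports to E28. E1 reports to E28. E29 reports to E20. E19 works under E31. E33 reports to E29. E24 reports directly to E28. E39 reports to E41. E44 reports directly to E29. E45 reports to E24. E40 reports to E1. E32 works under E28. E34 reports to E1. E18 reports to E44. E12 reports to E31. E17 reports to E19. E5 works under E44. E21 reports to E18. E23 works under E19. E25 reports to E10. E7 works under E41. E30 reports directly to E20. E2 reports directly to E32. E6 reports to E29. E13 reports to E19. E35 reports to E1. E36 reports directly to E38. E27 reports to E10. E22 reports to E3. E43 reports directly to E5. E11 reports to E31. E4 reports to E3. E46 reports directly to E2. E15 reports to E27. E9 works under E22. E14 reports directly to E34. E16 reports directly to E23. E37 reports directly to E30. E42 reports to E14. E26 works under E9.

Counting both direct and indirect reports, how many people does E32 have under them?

2

E32 directly manages E2. Under E2: E46 (1). That's 2 in total.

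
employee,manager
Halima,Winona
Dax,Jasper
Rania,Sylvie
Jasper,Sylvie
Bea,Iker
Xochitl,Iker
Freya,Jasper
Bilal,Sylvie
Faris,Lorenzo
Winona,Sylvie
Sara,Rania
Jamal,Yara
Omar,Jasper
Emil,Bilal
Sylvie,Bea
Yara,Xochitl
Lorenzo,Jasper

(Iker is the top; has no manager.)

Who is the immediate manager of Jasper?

Jasper reports directly to Sylvie.

Sylvie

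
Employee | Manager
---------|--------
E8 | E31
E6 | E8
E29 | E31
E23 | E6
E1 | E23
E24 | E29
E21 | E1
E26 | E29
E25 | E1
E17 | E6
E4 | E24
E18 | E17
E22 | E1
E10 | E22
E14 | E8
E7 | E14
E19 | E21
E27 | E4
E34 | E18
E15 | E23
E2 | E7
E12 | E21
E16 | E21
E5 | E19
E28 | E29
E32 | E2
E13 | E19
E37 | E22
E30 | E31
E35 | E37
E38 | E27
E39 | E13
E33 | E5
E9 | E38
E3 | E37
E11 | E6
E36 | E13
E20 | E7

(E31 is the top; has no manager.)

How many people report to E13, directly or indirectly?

E13 directly manages E39, E36. E39 has no reports. E36 has no reports. So E13's organization is 2 direct reports plus everyone under them: 1 + 1 = 2.

2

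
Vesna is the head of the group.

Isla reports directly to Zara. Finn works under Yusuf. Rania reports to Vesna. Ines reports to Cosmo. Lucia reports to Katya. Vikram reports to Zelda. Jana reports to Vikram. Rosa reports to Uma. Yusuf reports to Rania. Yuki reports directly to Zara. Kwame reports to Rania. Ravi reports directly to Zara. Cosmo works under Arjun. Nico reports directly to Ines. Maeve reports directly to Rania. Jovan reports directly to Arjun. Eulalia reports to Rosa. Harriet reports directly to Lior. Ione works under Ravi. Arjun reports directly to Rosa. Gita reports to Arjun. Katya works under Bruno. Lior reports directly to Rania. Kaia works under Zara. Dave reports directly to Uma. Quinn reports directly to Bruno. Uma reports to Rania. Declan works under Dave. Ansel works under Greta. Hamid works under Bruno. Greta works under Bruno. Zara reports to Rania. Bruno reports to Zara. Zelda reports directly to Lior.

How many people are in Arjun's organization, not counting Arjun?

5

Arjun directly manages Gita, Cosmo, Jovan. Gita has no reports. Under Cosmo: Ines, Nico (2). Jovan has no reports. So Arjun's organization is 3 direct reports plus everyone under them: 1 + 3 + 1 = 5.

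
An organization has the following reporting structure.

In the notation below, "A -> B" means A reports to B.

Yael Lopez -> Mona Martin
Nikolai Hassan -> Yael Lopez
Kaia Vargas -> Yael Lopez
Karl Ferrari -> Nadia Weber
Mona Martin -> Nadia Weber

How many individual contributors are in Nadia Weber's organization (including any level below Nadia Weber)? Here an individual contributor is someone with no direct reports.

The people in Nadia Weber's organization with no one reporting to them are Karl Ferrari, Nikolai Hassan, Kaia Vargas. That is 3.

3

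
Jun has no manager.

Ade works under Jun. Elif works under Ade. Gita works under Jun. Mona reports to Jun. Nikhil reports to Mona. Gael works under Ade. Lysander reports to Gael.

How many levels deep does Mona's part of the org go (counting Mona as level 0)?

The longest chain under Mona runs Mona → Nikhil, which is 1 level below Mona.

1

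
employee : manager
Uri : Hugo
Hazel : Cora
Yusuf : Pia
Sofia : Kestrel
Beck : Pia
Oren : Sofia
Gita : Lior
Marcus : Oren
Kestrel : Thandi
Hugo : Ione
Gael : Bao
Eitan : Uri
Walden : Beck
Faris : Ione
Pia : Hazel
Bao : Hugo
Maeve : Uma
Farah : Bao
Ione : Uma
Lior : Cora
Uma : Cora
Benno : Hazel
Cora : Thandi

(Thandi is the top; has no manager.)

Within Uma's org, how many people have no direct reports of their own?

The people in Uma's organization with no one reporting to them are Maeve, Faris, Farah, Gael, Eitan. That is 5.

5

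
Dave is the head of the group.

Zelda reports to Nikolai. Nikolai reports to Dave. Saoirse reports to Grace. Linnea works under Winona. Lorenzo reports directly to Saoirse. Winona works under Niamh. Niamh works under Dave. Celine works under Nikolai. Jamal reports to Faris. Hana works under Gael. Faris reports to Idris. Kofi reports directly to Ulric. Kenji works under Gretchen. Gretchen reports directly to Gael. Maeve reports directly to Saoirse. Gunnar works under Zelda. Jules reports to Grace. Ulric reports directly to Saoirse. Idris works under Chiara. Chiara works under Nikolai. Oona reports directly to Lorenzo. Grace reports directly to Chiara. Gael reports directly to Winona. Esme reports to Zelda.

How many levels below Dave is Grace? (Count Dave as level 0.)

3

Chain from Grace up to Dave: Grace → Chiara → Nikolai → Dave. That is 3 steps up, so Grace is 3 levels below Dave.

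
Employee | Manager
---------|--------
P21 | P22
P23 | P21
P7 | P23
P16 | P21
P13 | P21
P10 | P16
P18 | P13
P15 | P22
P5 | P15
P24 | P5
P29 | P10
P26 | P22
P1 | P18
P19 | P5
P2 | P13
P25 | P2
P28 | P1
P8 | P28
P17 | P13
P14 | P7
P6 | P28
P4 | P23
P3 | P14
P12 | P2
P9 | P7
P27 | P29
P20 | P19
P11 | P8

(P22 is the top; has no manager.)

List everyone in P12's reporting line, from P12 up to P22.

P12 -> P2 -> P13 -> P21 -> P22

P12 reports to P2. P2 reports to P13. P13 reports to P21. P21 reports to P22. P22 is at the top.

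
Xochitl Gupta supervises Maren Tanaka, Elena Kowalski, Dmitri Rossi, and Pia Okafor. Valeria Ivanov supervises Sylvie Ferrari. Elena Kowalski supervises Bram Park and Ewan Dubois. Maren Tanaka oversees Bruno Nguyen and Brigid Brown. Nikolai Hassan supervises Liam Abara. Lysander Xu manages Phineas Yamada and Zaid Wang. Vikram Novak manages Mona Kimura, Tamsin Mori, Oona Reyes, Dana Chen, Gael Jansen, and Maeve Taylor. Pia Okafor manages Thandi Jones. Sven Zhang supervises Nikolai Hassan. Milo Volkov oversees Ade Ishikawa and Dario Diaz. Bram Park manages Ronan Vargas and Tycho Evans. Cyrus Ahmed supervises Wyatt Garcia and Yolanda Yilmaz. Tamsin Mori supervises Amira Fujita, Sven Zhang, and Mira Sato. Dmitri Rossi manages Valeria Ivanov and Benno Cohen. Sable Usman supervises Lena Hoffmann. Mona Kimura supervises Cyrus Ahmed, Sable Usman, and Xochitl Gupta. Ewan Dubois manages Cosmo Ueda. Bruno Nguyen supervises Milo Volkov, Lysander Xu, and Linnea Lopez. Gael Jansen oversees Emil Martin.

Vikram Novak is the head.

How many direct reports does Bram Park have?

Bram Park directly manages Ronan Vargas, Tycho Evans. That is 2 direct reports.

2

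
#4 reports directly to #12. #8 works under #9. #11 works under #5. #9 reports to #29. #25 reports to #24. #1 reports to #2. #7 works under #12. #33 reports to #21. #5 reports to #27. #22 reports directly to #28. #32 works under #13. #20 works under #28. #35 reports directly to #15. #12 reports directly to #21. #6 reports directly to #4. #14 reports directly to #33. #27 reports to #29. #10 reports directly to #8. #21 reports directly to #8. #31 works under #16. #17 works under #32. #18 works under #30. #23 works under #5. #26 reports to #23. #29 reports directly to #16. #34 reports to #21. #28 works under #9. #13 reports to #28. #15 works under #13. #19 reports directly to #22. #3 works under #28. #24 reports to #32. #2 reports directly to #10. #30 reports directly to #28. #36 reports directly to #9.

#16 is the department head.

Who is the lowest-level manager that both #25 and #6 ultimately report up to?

#9

#25's chain of managers is #24, #32, #13, #28, #9, #29, #16. #6's chain of managers is #4, #12, #21, #8, #9, #29, #16. The first manager that appears in both chains is #9.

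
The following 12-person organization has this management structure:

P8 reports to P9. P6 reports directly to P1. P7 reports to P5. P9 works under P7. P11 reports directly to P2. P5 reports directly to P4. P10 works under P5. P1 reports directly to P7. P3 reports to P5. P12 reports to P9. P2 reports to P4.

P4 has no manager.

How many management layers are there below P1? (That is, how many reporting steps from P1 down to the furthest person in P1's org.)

The longest chain under P1 runs P1 → P6, which is 1 level below P1.

1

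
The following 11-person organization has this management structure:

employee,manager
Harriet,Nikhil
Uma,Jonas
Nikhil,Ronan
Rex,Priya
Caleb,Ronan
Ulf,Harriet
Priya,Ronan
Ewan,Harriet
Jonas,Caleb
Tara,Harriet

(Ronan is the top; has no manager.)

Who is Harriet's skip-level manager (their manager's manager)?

Harriet reports to Nikhil, and Nikhil reports to Ronan. So Harriet's skip-level manager is Ronan.

Ronan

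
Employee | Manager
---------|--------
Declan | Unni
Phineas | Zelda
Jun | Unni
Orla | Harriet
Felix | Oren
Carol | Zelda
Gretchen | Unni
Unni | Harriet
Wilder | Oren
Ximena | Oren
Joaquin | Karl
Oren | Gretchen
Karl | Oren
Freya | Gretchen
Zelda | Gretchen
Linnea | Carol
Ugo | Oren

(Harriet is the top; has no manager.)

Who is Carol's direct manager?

Carol reports directly to Zelda.

Zelda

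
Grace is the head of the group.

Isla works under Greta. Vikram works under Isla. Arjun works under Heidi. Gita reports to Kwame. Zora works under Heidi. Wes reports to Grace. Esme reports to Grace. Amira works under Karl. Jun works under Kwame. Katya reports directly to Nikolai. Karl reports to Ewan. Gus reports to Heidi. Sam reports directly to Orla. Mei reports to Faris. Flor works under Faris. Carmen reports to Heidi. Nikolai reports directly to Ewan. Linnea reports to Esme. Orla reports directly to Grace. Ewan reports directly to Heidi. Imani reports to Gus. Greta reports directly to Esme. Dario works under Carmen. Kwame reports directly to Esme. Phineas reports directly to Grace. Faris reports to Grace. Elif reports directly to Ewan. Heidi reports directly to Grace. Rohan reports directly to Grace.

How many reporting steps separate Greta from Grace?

2

Chain from Greta up to Grace: Greta → Esme → Grace. That is 2 steps up, so Greta is 2 levels below Grace.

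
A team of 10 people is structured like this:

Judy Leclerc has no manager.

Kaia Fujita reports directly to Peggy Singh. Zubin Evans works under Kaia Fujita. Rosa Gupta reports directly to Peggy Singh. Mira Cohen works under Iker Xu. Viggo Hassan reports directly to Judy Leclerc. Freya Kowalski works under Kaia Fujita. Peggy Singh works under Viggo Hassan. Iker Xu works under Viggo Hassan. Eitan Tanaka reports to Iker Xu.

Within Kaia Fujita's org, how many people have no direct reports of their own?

2

The people in Kaia Fujita's organization with no one reporting to them are Freya Kowalski, Zubin Evans. That is 2.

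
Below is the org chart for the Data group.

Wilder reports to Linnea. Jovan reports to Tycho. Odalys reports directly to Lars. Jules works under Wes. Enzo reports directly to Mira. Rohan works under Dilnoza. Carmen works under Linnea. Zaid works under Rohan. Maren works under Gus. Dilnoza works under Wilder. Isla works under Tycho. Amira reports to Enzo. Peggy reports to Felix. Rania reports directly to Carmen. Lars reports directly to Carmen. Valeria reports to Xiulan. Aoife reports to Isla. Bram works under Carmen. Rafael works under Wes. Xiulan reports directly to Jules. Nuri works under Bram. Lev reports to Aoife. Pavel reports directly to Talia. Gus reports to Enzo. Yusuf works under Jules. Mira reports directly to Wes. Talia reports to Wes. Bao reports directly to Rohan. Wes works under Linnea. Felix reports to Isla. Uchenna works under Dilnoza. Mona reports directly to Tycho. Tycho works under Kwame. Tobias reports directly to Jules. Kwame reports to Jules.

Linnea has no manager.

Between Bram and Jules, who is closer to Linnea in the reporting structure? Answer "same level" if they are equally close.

Both Bram and Jules are 2 levels below Linnea.

same level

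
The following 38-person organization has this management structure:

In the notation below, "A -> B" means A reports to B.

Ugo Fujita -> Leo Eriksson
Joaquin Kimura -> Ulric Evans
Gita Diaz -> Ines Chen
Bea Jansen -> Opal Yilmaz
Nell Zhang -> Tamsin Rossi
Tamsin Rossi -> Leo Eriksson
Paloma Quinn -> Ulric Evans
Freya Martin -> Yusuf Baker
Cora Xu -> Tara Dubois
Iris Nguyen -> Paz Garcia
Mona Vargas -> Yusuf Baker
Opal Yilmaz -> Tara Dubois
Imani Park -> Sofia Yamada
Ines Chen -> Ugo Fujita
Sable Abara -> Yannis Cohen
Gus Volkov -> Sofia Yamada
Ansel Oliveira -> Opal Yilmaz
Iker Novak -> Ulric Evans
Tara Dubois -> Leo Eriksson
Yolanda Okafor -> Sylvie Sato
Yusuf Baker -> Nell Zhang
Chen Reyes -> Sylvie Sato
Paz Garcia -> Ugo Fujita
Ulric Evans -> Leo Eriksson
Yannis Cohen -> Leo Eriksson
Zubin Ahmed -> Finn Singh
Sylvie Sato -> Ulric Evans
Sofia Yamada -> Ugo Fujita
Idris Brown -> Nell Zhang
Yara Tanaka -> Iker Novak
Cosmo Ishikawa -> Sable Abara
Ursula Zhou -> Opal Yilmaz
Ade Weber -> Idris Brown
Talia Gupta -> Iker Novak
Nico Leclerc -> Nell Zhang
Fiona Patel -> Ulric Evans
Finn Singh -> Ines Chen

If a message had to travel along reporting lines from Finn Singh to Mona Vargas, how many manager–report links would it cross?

Finn Singh is 3 levels below Leo Eriksson, and Mona Vargas is 4 levels below Leo Eriksson (their lowest common manager). The shortest path runs up from Finn Singh to Leo Eriksson and back down to Mona Vargas: 3 + 4 = 7 links.

7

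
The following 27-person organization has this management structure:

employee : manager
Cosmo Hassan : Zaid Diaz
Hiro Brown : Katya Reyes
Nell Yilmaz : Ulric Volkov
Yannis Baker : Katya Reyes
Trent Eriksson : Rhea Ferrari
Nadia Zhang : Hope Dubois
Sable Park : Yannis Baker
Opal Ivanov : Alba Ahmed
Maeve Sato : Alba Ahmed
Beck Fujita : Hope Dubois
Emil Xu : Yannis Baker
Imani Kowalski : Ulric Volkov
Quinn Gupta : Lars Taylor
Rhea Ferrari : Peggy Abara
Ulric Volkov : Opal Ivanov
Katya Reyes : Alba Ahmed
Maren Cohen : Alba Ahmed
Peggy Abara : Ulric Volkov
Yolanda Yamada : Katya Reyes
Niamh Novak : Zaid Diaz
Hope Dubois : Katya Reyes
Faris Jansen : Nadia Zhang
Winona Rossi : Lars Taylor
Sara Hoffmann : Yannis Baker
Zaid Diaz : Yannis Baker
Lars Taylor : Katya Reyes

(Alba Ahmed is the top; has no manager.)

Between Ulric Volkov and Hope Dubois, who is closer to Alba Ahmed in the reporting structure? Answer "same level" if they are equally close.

same level

Both Ulric Volkov and Hope Dubois are 2 levels below Alba Ahmed.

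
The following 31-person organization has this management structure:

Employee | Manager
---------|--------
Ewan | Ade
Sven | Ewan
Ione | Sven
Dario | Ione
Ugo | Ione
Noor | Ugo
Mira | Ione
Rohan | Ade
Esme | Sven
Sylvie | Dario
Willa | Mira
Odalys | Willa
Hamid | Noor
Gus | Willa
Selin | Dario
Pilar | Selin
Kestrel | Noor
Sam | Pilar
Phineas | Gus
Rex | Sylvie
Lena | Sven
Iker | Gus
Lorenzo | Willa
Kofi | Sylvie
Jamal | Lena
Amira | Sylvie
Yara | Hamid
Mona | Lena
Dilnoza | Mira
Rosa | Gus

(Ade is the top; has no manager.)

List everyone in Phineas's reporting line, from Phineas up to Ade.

Phineas reports to Gus. Gus reports to Willa. Willa reports to Mira. Mira reports to Ione. Ione reports to Sven. Sven reports to Ewan. Ewan reports to Ade. Ade is at the top.

Phineas -> Gus -> Willa -> Mira -> Ione -> Sven -> Ewan -> Ade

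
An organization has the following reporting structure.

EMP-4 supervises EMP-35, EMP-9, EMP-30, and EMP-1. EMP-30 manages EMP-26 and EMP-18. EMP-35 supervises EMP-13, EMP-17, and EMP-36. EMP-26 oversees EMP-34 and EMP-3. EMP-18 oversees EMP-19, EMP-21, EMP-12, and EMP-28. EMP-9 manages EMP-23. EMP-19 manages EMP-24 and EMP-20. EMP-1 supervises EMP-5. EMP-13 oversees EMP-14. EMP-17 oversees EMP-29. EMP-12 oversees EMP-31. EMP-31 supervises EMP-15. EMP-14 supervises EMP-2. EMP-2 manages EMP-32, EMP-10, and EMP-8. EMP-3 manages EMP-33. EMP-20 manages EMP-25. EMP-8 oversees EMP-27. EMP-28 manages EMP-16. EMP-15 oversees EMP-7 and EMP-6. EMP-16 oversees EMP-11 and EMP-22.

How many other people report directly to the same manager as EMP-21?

EMP-21 reports to EMP-18. EMP-18's other direct reports are EMP-19, EMP-12, EMP-28 — 3 peers.

3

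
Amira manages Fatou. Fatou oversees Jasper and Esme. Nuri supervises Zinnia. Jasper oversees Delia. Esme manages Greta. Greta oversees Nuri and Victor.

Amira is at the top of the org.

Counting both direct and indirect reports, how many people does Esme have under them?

4

Esme directly manages Greta. Under Greta: Victor, Nuri, Zinnia (3). That's 4 in total.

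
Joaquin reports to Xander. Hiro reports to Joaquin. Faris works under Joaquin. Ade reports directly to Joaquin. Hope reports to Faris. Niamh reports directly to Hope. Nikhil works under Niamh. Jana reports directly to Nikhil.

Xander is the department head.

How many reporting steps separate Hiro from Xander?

Chain from Hiro up to Xander: Hiro → Joaquin → Xander. That is 2 steps up, so Hiro is 2 levels below Xander.

2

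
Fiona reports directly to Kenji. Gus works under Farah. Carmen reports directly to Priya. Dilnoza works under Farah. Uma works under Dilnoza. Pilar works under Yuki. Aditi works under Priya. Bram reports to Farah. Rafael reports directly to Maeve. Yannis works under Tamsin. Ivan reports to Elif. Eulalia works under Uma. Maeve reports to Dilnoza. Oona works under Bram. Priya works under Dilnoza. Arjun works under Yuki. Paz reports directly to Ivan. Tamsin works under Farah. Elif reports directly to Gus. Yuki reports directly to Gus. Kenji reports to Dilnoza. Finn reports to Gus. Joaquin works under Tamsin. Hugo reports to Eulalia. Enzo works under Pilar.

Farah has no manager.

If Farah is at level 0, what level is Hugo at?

Chain from Hugo up to Farah: Hugo → Eulalia → Uma → Dilnoza → Farah. That is 4 steps up, so Hugo is 4 levels below Farah.

4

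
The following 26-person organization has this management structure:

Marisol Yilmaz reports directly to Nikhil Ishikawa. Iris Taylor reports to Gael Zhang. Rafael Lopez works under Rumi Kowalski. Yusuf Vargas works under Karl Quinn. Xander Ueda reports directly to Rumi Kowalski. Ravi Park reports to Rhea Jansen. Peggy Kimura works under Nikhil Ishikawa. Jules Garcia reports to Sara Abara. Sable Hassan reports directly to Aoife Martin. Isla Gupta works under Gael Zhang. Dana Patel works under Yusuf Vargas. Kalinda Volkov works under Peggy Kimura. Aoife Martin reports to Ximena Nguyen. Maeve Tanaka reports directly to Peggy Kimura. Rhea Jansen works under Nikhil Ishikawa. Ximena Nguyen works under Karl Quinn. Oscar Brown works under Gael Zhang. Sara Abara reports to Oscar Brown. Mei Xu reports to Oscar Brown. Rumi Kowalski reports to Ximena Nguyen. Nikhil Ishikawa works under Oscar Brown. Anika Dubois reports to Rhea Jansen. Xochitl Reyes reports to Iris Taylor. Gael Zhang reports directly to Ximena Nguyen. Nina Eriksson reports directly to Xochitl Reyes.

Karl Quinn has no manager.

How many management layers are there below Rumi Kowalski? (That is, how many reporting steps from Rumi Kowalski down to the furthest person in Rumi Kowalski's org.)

1

The longest chain under Rumi Kowalski runs Rumi Kowalski → Xander Ueda, which is 1 level below Rumi Kowalski.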